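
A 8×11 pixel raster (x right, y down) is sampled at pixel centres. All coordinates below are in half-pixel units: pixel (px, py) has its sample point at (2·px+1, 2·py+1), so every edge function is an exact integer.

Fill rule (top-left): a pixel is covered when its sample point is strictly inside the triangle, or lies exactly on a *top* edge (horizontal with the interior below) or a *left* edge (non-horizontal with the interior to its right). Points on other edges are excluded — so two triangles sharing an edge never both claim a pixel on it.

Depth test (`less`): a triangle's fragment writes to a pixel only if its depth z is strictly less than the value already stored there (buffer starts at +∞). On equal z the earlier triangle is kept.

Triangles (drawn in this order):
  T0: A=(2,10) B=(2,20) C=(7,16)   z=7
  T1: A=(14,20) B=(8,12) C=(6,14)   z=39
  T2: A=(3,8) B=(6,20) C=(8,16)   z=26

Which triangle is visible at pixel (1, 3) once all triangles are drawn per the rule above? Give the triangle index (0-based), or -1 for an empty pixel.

T0:
  2·area = 50  (B↔C swapped to make it positive)
  edge (2, 10)→(7, 16): d=(5,6) right/bottom  bias=-1
  edge (7, 16)→(2, 20): d=(-5,4) right/bottom  bias=-1
  edge (2, 20)→(2, 10): d=(0,-10) top-left  bias=+0
    (1,6)@(3, 13): e=[9,31,10] → #
    (2,6)@(5, 13): e=[-3,23,30] → ·
    (1,7)@(3, 15): e=[19,21,10] → #
    (2,7)@(5, 15): e=[7,13,30] → #
    (3,7)@(7, 15): e=[-5,5,50] → ·
    (1,8)@(3, 17): e=[29,11,10] → #
    (3,8)@(7, 17): e=[5,-5,50] → ·
    (1,9)@(3, 19): e=[39,1,10] → #
    (2,9)@(5, 19): e=[27,-7,30] → ·
    (1,10)@(3, 21): e=[49,-9,10] → ·
  covered (6 px):
    · · · · · · · ·
    · · · · · · · ·
    · · · · · · · ·
    · · · · · · · ·
    · · · · · · · ·
    · · · · · · · ·
    · # · · · · · ·
    · # # · · · · ·
    · # # · · · · ·
    · # · · · · · ·
    · · · · · · · ·
T1:
  2·area = 28  (B↔C swapped to make it positive)
  edge (14, 20)→(6, 14): d=(-8,-6) top-left  bias=+0
  edge (6, 14)→(8, 12): d=(2,-2) top-left  bias=+0
  edge (8, 12)→(14, 20): d=(6,8) right/bottom  bias=-1
    (7,2)@(15, 5): e=[126,0,-98] → ·  [on edge]
    (6,3)@(13, 7): e=[98,0,-70] → ·  [on edge]
    (5,4)@(11, 9): e=[70,0,-42] → ·  [on edge]
    (4,5)@(9, 11): e=[42,0,-14] → ·  [on edge]
    (3,6)@(7, 13): e=[14,0,14] → #  [on edge]
    (4,6)@(9, 13): e=[26,4,-2] → ·
    (2,7)@(5, 15): e=[-14,0,42] → ·  [on edge]
    (3,7)@(7, 15): e=[-2,4,26] → ·
    (4,7)@(9, 15): e=[10,8,10] → #
    (5,7)@(11, 15): e=[22,12,-6] → ·
    (1,8)@(3, 17): e=[-42,0,70] → ·  [on edge]
    (4,8)@(9, 17): e=[-6,12,22] → ·
    (0,9)@(1, 19): e=[-70,0,98] → ·  [on edge]
  covered (4 px):
    · · · · · · · ·
    · · · · · · · ·
    · · · · · · · ·
    · · · · · · · ·
    · · · · · · · ·
    · · · · · · · ·
    · · · # · · · ·
    · · · · # · · ·
    · · · · · # · ·
    · · · · · · # ·
    · · · · · · · ·
T2:
  2·area = 36  (B↔C swapped to make it positive)
  edge (3, 8)→(8, 16): d=(5,8) right/bottom  bias=-1
  edge (8, 16)→(6, 20): d=(-2,4) right/bottom  bias=-1
  edge (6, 20)→(3, 8): d=(-3,-12) top-left  bias=+0
    (2,6)@(5, 13): e=[9,18,9] → #
    (3,6)@(7, 13): e=[-7,10,33] → ·
    (2,7)@(5, 15): e=[19,14,3] → #
    (3,7)@(7, 15): e=[3,6,27] → #
    (4,7)@(9, 15): e=[-13,-2,51] → ·
    (2,8)@(5, 17): e=[29,10,-3] → ·
    (3,8)@(7, 17): e=[13,2,21] → #
    (4,8)@(9, 17): e=[-3,-6,45] → ·
    (3,9)@(7, 19): e=[23,-2,15] → ·
  covered (4 px):
    · · · · · · · ·
    · · · · · · · ·
    · · · · · · · ·
    · · · · · · · ·
    · · · · · · · ·
    · · · · · · · ·
    · · # · · · · ·
    · · # # · · · ·
    · · · # · · · ·
    · · · · · · · ·
    · · · · · · · ·

Z-buffer (winner per pixel, '.' = empty):
  . . . . . . . .
  . . . . . . . .
  . . . . . . . .
  . . . . . . . .
  . . . . . . . .
  . . . . . . . .
  . 0 2 1 . . . .
  . 0 0 2 1 . . .
  . 0 0 2 . 1 . .
  . 0 . . . . 1 .
  . . . . . . . .

Final: -1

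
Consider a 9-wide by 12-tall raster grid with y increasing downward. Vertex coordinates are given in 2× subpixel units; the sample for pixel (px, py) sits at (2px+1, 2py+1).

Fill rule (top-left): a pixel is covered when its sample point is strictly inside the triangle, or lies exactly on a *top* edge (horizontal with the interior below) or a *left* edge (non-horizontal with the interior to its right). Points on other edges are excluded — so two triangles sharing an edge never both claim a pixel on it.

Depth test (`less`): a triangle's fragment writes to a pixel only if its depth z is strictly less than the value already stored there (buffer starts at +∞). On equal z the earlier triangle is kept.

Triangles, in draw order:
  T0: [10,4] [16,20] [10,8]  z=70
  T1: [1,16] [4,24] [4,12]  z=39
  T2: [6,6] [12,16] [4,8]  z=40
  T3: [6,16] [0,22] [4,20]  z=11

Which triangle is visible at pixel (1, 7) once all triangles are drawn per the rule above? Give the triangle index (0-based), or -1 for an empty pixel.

T0:
  2·area = 24
  edge (10, 4)→(16, 20): d=(6,16) right/bottom  bias=-1
  edge (16, 20)→(10, 8): d=(-6,-12) top-left  bias=+0
  edge (10, 8)→(10, 4): d=(0,-4) top-left  bias=+0
    (5,3)@(11, 7): e=[2,18,4] → #
    (6,3)@(13, 7): e=[-30,42,12] → ·
    (5,4)@(11, 9): e=[14,6,4] → #
    (6,4)@(13, 9): e=[-18,30,12] → ·
    (5,5)@(11, 11): e=[26,-6,4] → ·
    (6,6)@(13, 13): e=[6,6,12] → #
    (7,6)@(15, 13): e=[-26,30,20] → ·
    (6,7)@(13, 15): e=[18,-6,12] → ·
  covered (3 px):
    · · · · · · · · ·
    · · · · · · · · ·
    · · · · · · · · ·
    · · · · · # · · ·
    · · · · · # · · ·
    · · · · · · · · ·
    · · · · · · # · ·
    · · · · · · · · ·
    · · · · · · · · ·
    · · · · · · · · ·
    · · · · · · · · ·
    · · · · · · · · ·
T1:
  2·area = 36  (B↔C swapped to make it positive)
  edge (1, 16)→(4, 12): d=(3,-4) top-left  bias=+0
  edge (4, 12)→(4, 24): d=(0,12) right/bottom  bias=-1
  edge (4, 24)→(1, 16): d=(-3,-8) top-left  bias=+0
    (1,7)@(3, 15): e=[5,12,19] → #
    (2,7)@(5, 15): e=[13,-12,35] → ·
    (1,8)@(3, 17): e=[11,12,13] → #
    (2,8)@(5, 17): e=[19,-12,29] → ·
    (1,9)@(3, 19): e=[17,12,7] → #
    (2,9)@(5, 19): e=[25,-12,23] → ·
    (1,10)@(3, 21): e=[23,12,1] → #
    (2,10)@(5, 21): e=[31,-12,17] → ·
    (1,11)@(3, 23): e=[29,12,-5] → ·
  covered (4 px):
    · · · · · · · · ·
    · · · · · · · · ·
    · · · · · · · · ·
    · · · · · · · · ·
    · · · · · · · · ·
    · · · · · · · · ·
    · · · · · · · · ·
    · # · · · · · · ·
    · # · · · · · · ·
    · # · · · · · · ·
    · # · · · · · · ·
    · · · · · · · · ·
T2:
  2·area = 32
  edge (6, 6)→(12, 16): d=(6,10) right/bottom  bias=-1
  edge (12, 16)→(4, 8): d=(-8,-8) top-left  bias=+0
  edge (4, 8)→(6, 6): d=(2,-2) top-left  bias=+0
    (1,0)@(3, 1): e=[0,48,-16] → ·  [on edge]
    (5,0)@(11, 1): e=[-80,112,0] → ·  [on edge]
    (4,1)@(9, 3): e=[-48,80,0] → ·  [on edge]
    (0,2)@(1, 5): e=[44,0,-12] → ·  [on edge]
    (3,2)@(7, 5): e=[-16,48,0] → ·  [on edge]
    (1,3)@(3, 7): e=[36,0,-4] → ·  [on edge]
    (2,3)@(5, 7): e=[16,16,0] → #  [on edge]
    (3,3)@(7, 7): e=[-4,32,4] → ·
    (1,4)@(3, 9): e=[48,-16,0] → ·  [on edge]
    (2,4)@(5, 9): e=[28,0,4] → #  [on edge]
    (3,4)@(7, 9): e=[8,16,8] → #
    (4,4)@(9, 9): e=[-12,32,12] → ·
    (0,5)@(1, 11): e=[80,-48,0] → ·  [on edge]
    (3,5)@(7, 11): e=[20,0,12] → #  [on edge]
    (4,5)@(9, 11): e=[0,16,16] → ·  [on edge]
    (4,6)@(9, 13): e=[12,0,20] → #  [on edge]
    (5,7)@(11, 15): e=[4,0,28] → #  [on edge]
    (6,8)@(13, 17): e=[-4,0,36] → ·  [on edge]
    (7,9)@(15, 19): e=[-12,0,44] → ·  [on edge]
    (7,10)@(15, 21): e=[0,-16,48] → ·  [on edge]
    (8,10)@(17, 21): e=[-20,0,52] → ·  [on edge]
  covered (6 px):
    · · · · · · · · ·
    · · · · · · · · ·
    · · · · · · · · ·
    · · # · · · · · ·
    · · # # · · · · ·
    · · · # · · · · ·
    · · · · # · · · ·
    · · · · · # · · ·
    · · · · · · · · ·
    · · · · · · · · ·
    · · · · · · · · ·
    · · · · · · · · ·
T3:
  2·area = 12  (B↔C swapped to make it positive)
  edge (6, 16)→(4, 20): d=(-2,4) right/bottom  bias=-1
  edge (4, 20)→(0, 22): d=(-4,2) right/bottom  bias=-1
  edge (0, 22)→(6, 16): d=(6,-6) top-left  bias=+0
    (8,2)@(17, 5): e=[-22,34,0] → ·  [on edge]
    (7,3)@(15, 7): e=[-18,30,0] → ·  [on edge]
    (6,4)@(13, 9): e=[-14,26,0] → ·  [on edge]
    (5,5)@(11, 11): e=[-10,22,0] → ·  [on edge]
    (4,6)@(9, 13): e=[-6,18,0] → ·  [on edge]
    (3,7)@(7, 15): e=[-2,14,0] → ·  [on edge]
    (2,8)@(5, 17): e=[2,10,0] → #  [on edge]
    (3,8)@(7, 17): e=[-6,6,12] → ·
    (1,9)@(3, 19): e=[6,6,0] → #  [on edge]
    (2,9)@(5, 19): e=[-2,2,12] → ·
    (0,10)@(1, 21): e=[10,2,0] → #  [on edge]
    (1,10)@(3, 21): e=[2,-2,12] → ·
  covered (3 px):
    · · · · · · · · ·
    · · · · · · · · ·
    · · · · · · · · ·
    · · · · · · · · ·
    · · · · · · · · ·
    · · · · · · · · ·
    · · · · · · · · ·
    · · · · · · · · ·
    · · # · · · · · ·
    · # · · · · · · ·
    # · · · · · · · ·
    · · · · · · · · ·

Z-buffer (winner per pixel, '.' = empty):
  . . . . . . . . .
  . . . . . . . . .
  . . . . . . . . .
  . . 2 . . 0 . . .
  . . 2 2 . 0 . . .
  . . . 2 . . . . .
  . . . . 2 . 0 . .
  . 1 . . . 2 . . .
  . 1 3 . . . . . .
  . 3 . . . . . . .
  3 1 . . . . . . .
  . . . . . . . . .

Final: 1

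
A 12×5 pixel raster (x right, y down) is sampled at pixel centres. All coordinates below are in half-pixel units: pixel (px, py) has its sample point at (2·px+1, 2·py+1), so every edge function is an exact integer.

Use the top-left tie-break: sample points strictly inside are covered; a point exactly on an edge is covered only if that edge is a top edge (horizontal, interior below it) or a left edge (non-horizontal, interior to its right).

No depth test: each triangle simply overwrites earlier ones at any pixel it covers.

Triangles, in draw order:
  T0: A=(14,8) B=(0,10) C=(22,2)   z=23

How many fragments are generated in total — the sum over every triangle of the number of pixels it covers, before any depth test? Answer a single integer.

T0:
  2·area = 68
  edge (14, 8)→(0, 10): d=(-14,2) right/bottom  bias=-1
  edge (0, 10)→(22, 2): d=(22,-8) top-left  bias=+0
  edge (22, 2)→(14, 8): d=(-8,6) right/bottom  bias=-1
    (7,2)@(15, 5): e=[40,10,18] → █
    (8,2)@(17, 5): e=[36,26,6] → █
    (9,2)@(19, 5): e=[32,42,-6] → ·
    (4,3)@(9, 7): e=[24,6,38] → █
    (5,3)@(11, 7): e=[20,22,26] → █
    (6,3)@(13, 7): e=[16,38,14] → █
    (8,3)@(17, 7): e=[8,70,-10] → ·
    (10,3)@(21, 7): e=[0,102,-34] → ·  [on edge]
    (1,4)@(3, 9): e=[8,2,58] → █
    (2,4)@(5, 9): e=[4,18,46] → █
    (3,4)@(7, 9): e=[0,34,34] → ·  [on edge]
    (4,4)@(9, 9): e=[-4,50,22] → ·
  covered (8 px):
    · · · · · · · · · · · ·
    · · · · · · · · · · · ·
    · · · · · · · █ █ · · ·
    · · · · █ █ █ █ · · · ·
    · █ █ · · · · · · · · ·

Answer: 8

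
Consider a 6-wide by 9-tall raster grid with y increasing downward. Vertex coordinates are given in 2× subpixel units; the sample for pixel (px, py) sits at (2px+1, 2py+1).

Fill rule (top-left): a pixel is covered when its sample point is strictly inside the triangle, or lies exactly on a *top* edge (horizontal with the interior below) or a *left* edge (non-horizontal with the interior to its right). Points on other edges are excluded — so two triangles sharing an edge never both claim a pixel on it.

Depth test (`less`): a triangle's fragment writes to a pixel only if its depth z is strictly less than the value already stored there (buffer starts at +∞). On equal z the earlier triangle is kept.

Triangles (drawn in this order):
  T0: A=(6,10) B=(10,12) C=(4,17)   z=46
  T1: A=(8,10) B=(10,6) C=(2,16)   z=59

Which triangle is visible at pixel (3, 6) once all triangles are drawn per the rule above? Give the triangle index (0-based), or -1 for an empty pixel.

T0:
  2·area = 32
  edge (6, 10)→(10, 12): d=(4,2) right/bottom  bias=-1
  edge (10, 12)→(4, 17): d=(-6,5) right/bottom  bias=-1
  edge (4, 17)→(6, 10): d=(2,-7) top-left  bias=+0
    (3,5)@(7, 11): e=[2,21,9] → X
    (4,5)@(9, 11): e=[-2,11,23] → .
    (3,6)@(7, 13): e=[10,9,13] → X
    (4,6)@(9, 13): e=[6,-1,27] → .
    (2,7)@(5, 15): e=[22,7,3] → X
    (3,7)@(7, 15): e=[18,-3,17] → .
    (2,8)@(5, 17): e=[30,-5,7] → .
  covered (3 px):
    . . . . . .
    . . . . . .
    . . . . . .
    . . . . . .
    . . . . . .
    . . . X . .
    . . . X . .
    . . X . . .
    . . . . . .
T1:
  2·area = 12  (B↔C swapped to make it positive)
  edge (8, 10)→(2, 16): d=(-6,6) right/bottom  bias=-1
  edge (2, 16)→(10, 6): d=(8,-10) top-left  bias=+0
  edge (10, 6)→(8, 10): d=(-2,4) right/bottom  bias=-1
    (5,3)@(11, 7): e=[0,18,-6] → .  [on edge]
    (4,4)@(9, 9): e=[0,14,-2] → .  [on edge]
    (3,5)@(7, 11): e=[0,10,2] → .  [on edge]
    (2,6)@(5, 13): e=[0,6,6] → .  [on edge]
    (1,7)@(3, 15): e=[0,2,10] → .  [on edge]
    (0,8)@(1, 17): e=[0,-2,14] → .  [on edge]
  covered (0 px):
    . . . . . .
    . . . . . .
    . . . . . .
    . . . . . .
    . . . . . .
    . . . . . .
    . . . . . .
    . . . . . .
    . . . . . .

Z-buffer (winner per pixel, '.' = empty):
  . . . . . .
  . . . . . .
  . . . . . .
  . . . . . .
  . . . . . .
  . . . 0 . .
  . . . 0 . .
  . . 0 . . .
  . . . . . .

Final: 0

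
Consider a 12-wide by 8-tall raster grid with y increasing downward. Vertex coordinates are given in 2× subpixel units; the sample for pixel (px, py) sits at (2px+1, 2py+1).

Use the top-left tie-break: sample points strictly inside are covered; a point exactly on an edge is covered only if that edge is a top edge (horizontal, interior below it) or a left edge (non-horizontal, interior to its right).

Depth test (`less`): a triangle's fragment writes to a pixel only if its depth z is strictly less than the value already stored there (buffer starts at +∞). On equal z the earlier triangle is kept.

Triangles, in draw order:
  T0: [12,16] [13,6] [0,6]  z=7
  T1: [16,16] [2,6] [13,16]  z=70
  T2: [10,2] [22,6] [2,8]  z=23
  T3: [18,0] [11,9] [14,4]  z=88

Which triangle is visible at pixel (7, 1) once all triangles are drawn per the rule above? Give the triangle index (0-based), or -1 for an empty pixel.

T0:
  2·area = 130  (B↔C swapped to make it positive)
  edge (12, 16)→(0, 6): d=(-12,-10) top-left  bias=+0
  edge (0, 6)→(13, 6): d=(13,0) top-left  bias=+0
  edge (13, 6)→(12, 16): d=(-1,10) right/bottom  bias=-1
    (1,3)@(3, 7): e=[18,13,99] → #
    (2,3)@(5, 7): e=[38,13,79] → #
    (3,3)@(7, 7): e=[58,13,59] → #
    (4,3)@(9, 7): e=[78,13,39] → #
    (5,3)@(11, 7): e=[98,13,19] → #
    (6,3)@(13, 7): e=[118,13,-1] → ·
    (1,4)@(3, 9): e=[-6,39,97] → ·
    (2,4)@(5, 9): e=[14,39,77] → #
    (6,4)@(13, 9): e=[94,39,-3] → ·
    (2,5)@(5, 11): e=[-10,65,75] → ·
    (3,5)@(7, 11): e=[10,65,55] → #
    (6,5)@(13, 11): e=[70,65,-5] → ·
  covered (15 px):
    · · · · · · · · · · · ·
    · · · · · · · · · · · ·
    · · · · · · · · · · · ·
    · # # # # # · · · · · ·
    · · # # # # · · · · · ·
    · · · # # # · · · · · ·
    · · · · # # · · · · · ·
    · · · · · # · · · · · ·
T1:
  2·area = 30  (B↔C swapped to make it positive)
  edge (16, 16)→(13, 16): d=(-3,0) right/bottom  bias=-1
  edge (13, 16)→(2, 6): d=(-11,-10) top-left  bias=+0
  edge (2, 6)→(16, 16): d=(14,10) right/bottom  bias=-1
    (4,5)@(9, 11): e=[15,15,0] → ·  [on edge]
    (5,6)@(11, 13): e=[9,13,8] → #
    (6,6)@(13, 13): e=[9,33,-12] → ·
    (5,7)@(11, 15): e=[3,-9,36] → ·
    (6,7)@(13, 15): e=[3,11,16] → #
    (7,7)@(15, 15): e=[3,31,-4] → ·
  covered (2 px):
    · · · · · · · · · · · ·
    · · · · · · · · · · · ·
    · · · · · · · · · · · ·
    · · · · · · · · · · · ·
    · · · · · · · · · · · ·
    · · · · · · · · · · · ·
    · · · · · # · · · · · ·
    · · · · · · # · · · · ·
T2:
  2·area = 104
  edge (10, 2)→(22, 6): d=(12,4) right/bottom  bias=-1
  edge (22, 6)→(2, 8): d=(-20,2) right/bottom  bias=-1
  edge (2, 8)→(10, 2): d=(8,-6) top-left  bias=+0
    (3,0)@(7, 1): e=[0,130,-26] → ·  [on edge]
    (4,1)@(9, 3): e=[16,86,2] → #
    (5,1)@(11, 3): e=[8,82,14] → #
    (6,1)@(13, 3): e=[0,78,26] → ·  [on edge]
    (3,2)@(7, 5): e=[48,50,6] → #
    (6,2)@(13, 5): e=[24,38,42] → #
    (7,2)@(15, 5): e=[16,34,54] → #
    (8,2)@(17, 5): e=[8,30,66] → #
    (9,2)@(19, 5): e=[0,26,78] → ·  [on edge]
    (2,3)@(5, 7): e=[80,14,10] → #
    (6,3)@(13, 7): e=[48,-2,58] → ·
    (7,3)@(15, 7): e=[40,-6,70] → ·
  covered (12 px):
    · · · · · · · · · · · ·
    · · · · # # · · · · · ·
    · · · # # # # # # · · ·
    · · # # # # · · · · · ·
    · · · · · · · · · · · ·
    · · · · · · · · · · · ·
    · · · · · · · · · · · ·
    · · · · · · · · · · · ·
T3:
  2·area = 8
  edge (18, 0)→(11, 9): d=(-7,9) right/bottom  bias=-1
  edge (11, 9)→(14, 4): d=(3,-5) top-left  bias=+0
  edge (14, 4)→(18, 0): d=(4,-4) top-left  bias=+0
    (8,0)@(17, 1): e=[2,6,0] → #  [on edge]
    (9,0)@(19, 1): e=[-16,16,8] → ·
    (7,1)@(15, 3): e=[6,2,0] → #  [on edge]
    (8,1)@(17, 3): e=[-12,12,8] → ·
    (6,2)@(13, 5): e=[10,-2,0] → ·  [on edge]
    (7,2)@(15, 5): e=[-8,8,8] → ·
    (5,3)@(11, 7): e=[14,-6,0] → ·  [on edge]
    (4,4)@(9, 9): e=[18,-10,0] → ·  [on edge]
    (5,4)@(11, 9): e=[0,0,8] → ·  [on edge]
    (3,5)@(7, 11): e=[22,-14,0] → ·  [on edge]
    (2,6)@(5, 13): e=[26,-18,0] → ·  [on edge]
    (1,7)@(3, 15): e=[30,-22,0] → ·  [on edge]
  covered (2 px):
    · · · · · · · · # · · ·
    · · · · · · · # · · · ·
    · · · · · · · · · · · ·
    · · · · · · · · · · · ·
    · · · · · · · · · · · ·
    · · · · · · · · · · · ·
    · · · · · · · · · · · ·
    · · · · · · · · · · · ·

Z-buffer (winner per pixel, '.' = empty):
  . . . . . . . . 3 . . .
  . . . . 2 2 . 3 . . . .
  . . . 2 2 2 2 2 2 . . .
  . 0 0 0 0 0 . . . . . .
  . . 0 0 0 0 . . . . . .
  . . . 0 0 0 . . . . . .
  . . . . 0 0 . . . . . .
  . . . . . 0 1 . . . . .

Final: 3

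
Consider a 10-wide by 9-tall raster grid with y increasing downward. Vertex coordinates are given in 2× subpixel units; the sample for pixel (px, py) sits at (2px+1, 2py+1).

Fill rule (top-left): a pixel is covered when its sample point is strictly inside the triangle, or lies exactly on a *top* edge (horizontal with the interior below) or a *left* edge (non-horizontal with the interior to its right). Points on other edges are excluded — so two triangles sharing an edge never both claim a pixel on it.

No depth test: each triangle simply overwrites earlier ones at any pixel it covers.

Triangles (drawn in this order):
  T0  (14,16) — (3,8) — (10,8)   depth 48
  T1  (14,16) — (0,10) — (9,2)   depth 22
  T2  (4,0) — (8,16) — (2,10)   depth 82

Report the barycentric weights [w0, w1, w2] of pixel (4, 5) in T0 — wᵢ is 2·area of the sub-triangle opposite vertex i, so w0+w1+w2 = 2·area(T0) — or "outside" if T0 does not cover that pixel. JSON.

T0:
  2·area = 56
  edge (14, 16)→(3, 8): d=(-11,-8) top-left  bias=+0
  edge (3, 8)→(10, 8): d=(7,0) top-left  bias=+0
  edge (10, 8)→(14, 16): d=(4,8) right/bottom  bias=-1
    (2,4)@(5, 9): e=[5,7,44] → █
    (3,4)@(7, 9): e=[21,7,28] → █
    (4,4)@(9, 9): e=[37,7,12] → █
    (5,4)@(11, 9): e=[53,7,-4] → ·
    (2,5)@(5, 11): e=[-17,21,52] → ·
    (3,5)@(7, 11): e=[-1,21,36] → ·
    (4,5)@(9, 11): e=[15,21,20] → █
    (5,5)@(11, 11): e=[31,21,4] → █
    (6,5)@(13, 11): e=[47,21,-12] → ·
    (4,6)@(9, 13): e=[-7,35,28] → ·
    (5,6)@(11, 13): e=[9,35,12] → █
    (6,6)@(13, 13): e=[25,35,-4] → ·
  covered (7 px):
    · · · · · · · · · ·
    · · · · · · · · · ·
    · · · · · · · · · ·
    · · · · · · · · · ·
    · · █ █ █ · · · · ·
    · · · · █ █ · · · ·
    · · · · · █ · · · ·
    · · · · · · █ · · ·
    · · · · · · · · · ·
T1:
  2·area = 166
  edge (14, 16)→(0, 10): d=(-14,-6) top-left  bias=+0
  edge (0, 10)→(9, 2): d=(9,-8) top-left  bias=+0
  edge (9, 2)→(14, 16): d=(5,14) right/bottom  bias=-1
    (4,1)@(9, 3): e=[152,9,5] → █
    (5,1)@(11, 3): e=[164,25,-23] → ·
    (3,2)@(7, 5): e=[112,11,43] → █
    (5,2)@(11, 5): e=[136,43,-13] → ·
    (2,3)@(5, 7): e=[72,13,81] → █
    (5,3)@(11, 7): e=[108,61,-3] → ·
    (1,4)@(3, 9): e=[32,15,119] → █
    (5,4)@(11, 9): e=[80,79,7] → █
    (6,4)@(13, 9): e=[92,95,-21] → ·
    (1,5)@(3, 11): e=[4,33,129] → █
    (6,5)@(13, 11): e=[64,113,-11] → ·
    (1,6)@(3, 13): e=[-24,51,139] → ·
    (3,6)@(7, 13): e=[0,83,83] → █  [on edge]
  covered (20 px):
    · · · · · · · · · ·
    · · · · █ · · · · ·
    · · · █ █ · · · · ·
    · · █ █ █ · · · · ·
    · █ █ █ █ █ · · · ·
    · █ █ █ █ █ · · · ·
    · · · █ █ █ · · · ·
    · · · · · · █ · · ·
    · · · · · · · · · ·
T2:
  2·area = 72
  edge (4, 0)→(8, 16): d=(4,16) right/bottom  bias=-1
  edge (8, 16)→(2, 10): d=(-6,-6) top-left  bias=+0
  edge (2, 10)→(4, 0): d=(2,-10) top-left  bias=+0
    (1,2)@(3, 5): e=[36,36,0] → █  [on edge]
    (2,2)@(5, 5): e=[4,48,20] → █
    (3,2)@(7, 5): e=[-28,60,40] → ·
    (1,3)@(3, 7): e=[44,24,4] → █
    (3,3)@(7, 7): e=[-20,48,44] → ·
    (0,4)@(1, 9): e=[84,0,-12] → ·  [on edge]
    (1,4)@(3, 9): e=[52,12,8] → █
    (3,4)@(7, 9): e=[-12,36,48] → ·
    (1,5)@(3, 11): e=[60,0,12] → █  [on edge]
    (3,5)@(7, 11): e=[-4,24,52] → ·
    (1,6)@(3, 13): e=[68,-12,16] → ·
    (2,6)@(5, 13): e=[36,0,36] → █  [on edge]
    (0,7)@(1, 15): e=[108,-36,0] → ·  [on edge]
    (3,7)@(7, 15): e=[12,0,60] → █  [on edge]
    (4,8)@(9, 17): e=[-12,0,84] → ·  [on edge]
  covered (11 px):
    · · · · · · · · · ·
    · · · · · · · · · ·
    · █ █ · · · · · · ·
    · █ █ · · · · · · ·
    · █ █ · · · · · · ·
    · █ █ · · · · · · ·
    · · █ █ · · · · · ·
    · · · █ · · · · · ·
    · · · · · · · · · ·

Final: [21,20,15]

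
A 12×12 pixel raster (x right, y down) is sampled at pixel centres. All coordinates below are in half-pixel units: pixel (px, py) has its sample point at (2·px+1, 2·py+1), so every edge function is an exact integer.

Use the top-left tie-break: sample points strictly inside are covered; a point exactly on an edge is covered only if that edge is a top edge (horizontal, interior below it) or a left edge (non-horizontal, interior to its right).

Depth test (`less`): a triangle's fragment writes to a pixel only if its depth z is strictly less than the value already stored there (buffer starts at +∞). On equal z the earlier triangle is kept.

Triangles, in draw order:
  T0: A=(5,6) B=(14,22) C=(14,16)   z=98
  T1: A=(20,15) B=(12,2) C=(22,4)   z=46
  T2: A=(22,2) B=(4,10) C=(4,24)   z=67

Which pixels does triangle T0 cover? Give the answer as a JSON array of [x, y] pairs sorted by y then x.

T0:
  2·area = 54  (B↔C swapped to make it positive)
  edge (5, 6)→(14, 16): d=(9,10) right/bottom  bias=-1
  edge (14, 16)→(14, 22): d=(0,6) right/bottom  bias=-1
  edge (14, 22)→(5, 6): d=(-9,-16) top-left  bias=+0
    (3,4)@(7, 9): e=[7,42,5] → X
    (4,4)@(9, 9): e=[-13,30,37] → .
    (3,5)@(7, 11): e=[25,42,-13] → .
    (4,5)@(9, 11): e=[5,30,19] → X
    (5,5)@(11, 11): e=[-15,18,51] → .
    (4,6)@(9, 13): e=[23,30,1] → X
    (5,6)@(11, 13): e=[3,18,33] → X
    (6,6)@(13, 13): e=[-17,6,65] → .
    (4,7)@(9, 15): e=[41,30,-17] → .
    (5,7)@(11, 15): e=[21,18,15] → X
    (6,7)@(13, 15): e=[1,6,47] → X
    (7,7)@(15, 15): e=[-19,-6,79] → .
  covered (8 px):
    . . . . . . . . . . . .
    . . . . . . . . . . . .
    . . . . . . . . . . . .
    . . . . . . . . . . . .
    . . . X . . . . . . . .
    . . . . X . . . . . . .
    . . . . X X . . . . . .
    . . . . . X X . . . . .
    . . . . . . X . . . . .
    . . . . . . X . . . . .
    . . . . . . . . . . . .
    . . . . . . . . . . . .
T1:
  2·area = 114
  edge (20, 15)→(12, 2): d=(-8,-13) top-left  bias=+0
  edge (12, 2)→(22, 4): d=(10,2) right/bottom  bias=-1
  edge (22, 4)→(20, 15): d=(-2,11) right/bottom  bias=-1
    (3,0)@(7, 1): e=[-57,0,171] → .  [on edge]
    (6,1)@(13, 3): e=[5,8,101] → X
    (7,1)@(15, 3): e=[31,4,79] → X
    (8,1)@(17, 3): e=[57,0,57] → .  [on edge]
    (6,2)@(13, 5): e=[-11,28,97] → .
    (7,2)@(15, 5): e=[15,24,75] → X
    (8,2)@(17, 5): e=[41,20,53] → X
    (9,2)@(19, 5): e=[67,16,31] → X
    (10,2)@(21, 5): e=[93,12,9] → X
    (11,2)@(23, 5): e=[119,8,-13] → .
    (7,3)@(15, 7): e=[-1,44,71] → .
    (8,3)@(17, 7): e=[25,40,49] → X
  covered (14 px):
    . . . . . . . . . . . .
    . . . . . . X X . . . .
    . . . . . . . X X X X .
    . . . . . . . . X X X .
    . . . . . . . . X X X .
    . . . . . . . . . X . .
    . . . . . . . . . X . .
    . . . . . . . . . . . .
    . . . . . . . . . . . .
    . . . . . . . . . . . .
    . . . . . . . . . . . .
    . . . . . . . . . . . .
T2:
  2·area = 252  (B↔C swapped to make it positive)
  edge (22, 2)→(4, 24): d=(-18,22) right/bottom  bias=-1
  edge (4, 24)→(4, 10): d=(0,-14) top-left  bias=+0
  edge (4, 10)→(22, 2): d=(18,-8) top-left  bias=+0
    (10,1)@(21, 3): e=[4,238,10] → X
    (11,1)@(23, 3): e=[-40,266,26] → .
    (8,2)@(17, 5): e=[56,182,14] → X
    (9,2)@(19, 5): e=[12,210,30] → X
    (10,2)@(21, 5): e=[-32,238,46] → .
    (5,3)@(11, 7): e=[152,98,2] → X
    (6,3)@(13, 7): e=[108,126,18] → X
    (7,3)@(15, 7): e=[64,154,34] → X
    (9,3)@(19, 7): e=[-24,210,66] → .
    (3,4)@(7, 9): e=[204,42,6] → X
    (4,4)@(9, 9): e=[160,70,22] → X
    (8,4)@(17, 9): e=[-16,182,86] → .
    (6,6)@(13, 13): e=[0,126,126] → .  [on edge]
  covered (31 px):
    . . . . . . . . . . . .
    . . . . . . . . . . X .
    . . . . . . . . X X . .
    . . . . . X X X X . . .
    . . . X X X X X . . . .
    . . X X X X X . . . . .
    . . X X X X . . . . . .
    . . X X X X . . . . . .
    . . X X X . . . . . . .
    . . X X . . . . . . . .
    . . X . . . . . . . . .
    . . . . . . . . . . . .

Final: [[3,4],[4,5],[4,6],[5,6],[5,7],[6,7],[6,8],[6,9]]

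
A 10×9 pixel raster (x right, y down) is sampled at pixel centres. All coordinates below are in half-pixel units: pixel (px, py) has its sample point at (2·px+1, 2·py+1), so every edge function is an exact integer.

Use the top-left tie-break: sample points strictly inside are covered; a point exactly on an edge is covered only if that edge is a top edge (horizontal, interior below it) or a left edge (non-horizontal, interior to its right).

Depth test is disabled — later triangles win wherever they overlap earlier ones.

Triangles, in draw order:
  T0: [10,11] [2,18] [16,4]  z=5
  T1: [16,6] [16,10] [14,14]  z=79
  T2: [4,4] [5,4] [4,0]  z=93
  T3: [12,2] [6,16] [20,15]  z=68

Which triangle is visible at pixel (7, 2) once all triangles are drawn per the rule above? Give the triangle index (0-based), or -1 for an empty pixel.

T0:
  2·area = 14
  edge (10, 11)→(2, 18): d=(-8,7) right/bottom  bias=-1
  edge (2, 18)→(16, 4): d=(14,-14) top-left  bias=+0
  edge (16, 4)→(10, 11): d=(-6,7) right/bottom  bias=-1
    (9,0)@(19, 1): e=[17,0,-3] → ·  [on edge]
    (8,1)@(17, 3): e=[15,0,-1] → ·  [on edge]
    (7,2)@(15, 5): e=[13,0,1] → █  [on edge]
    (8,2)@(17, 5): e=[-1,28,-13] → ·
    (6,3)@(13, 7): e=[11,0,3] → █  [on edge]
    (7,3)@(15, 7): e=[-3,28,-11] → ·
    (5,4)@(11, 9): e=[9,0,5] → █  [on edge]
    (6,4)@(13, 9): e=[-5,28,-9] → ·
    (4,5)@(9, 11): e=[7,0,7] → █  [on edge]
    (5,5)@(11, 11): e=[-7,28,-7] → ·
    (3,6)@(7, 13): e=[5,0,9] → █  [on edge]
    (4,6)@(9, 13): e=[-9,28,-5] → ·
    (2,7)@(5, 15): e=[3,0,11] → █  [on edge]
    (1,8)@(3, 17): e=[1,0,13] → █  [on edge]
  covered (7 px):
    · · · · · · · · · ·
    · · · · · · · · · ·
    · · · · · · · █ · ·
    · · · · · · █ · · ·
    · · · · · █ · · · ·
    · · · · █ · · · · ·
    · · · █ · · · · · ·
    · · █ · · · · · · ·
    · █ · · · · · · · ·
T1:
  2·area = 8
  edge (16, 6)→(16, 10): d=(0,4) right/bottom  bias=-1
  edge (16, 10)→(14, 14): d=(-2,4) right/bottom  bias=-1
  edge (14, 14)→(16, 6): d=(2,-8) top-left  bias=+0
    (7,5)@(15, 11): e=[4,2,2] → █
    (8,5)@(17, 11): e=[-4,-6,18] → ·
    (7,6)@(15, 13): e=[4,-2,6] → ·
  covered (1 px):
    · · · · · · · · · ·
    · · · · · · · · · ·
    · · · · · · · · · ·
    · · · · · · · · · ·
    · · · · · · · · · ·
    · · · · · · · █ · ·
    · · · · · · · · · ·
    · · · · · · · · · ·
    · · · · · · · · · ·
T2:
  2·area = 4  (B↔C swapped to make it positive)
  edge (4, 4)→(4, 0): d=(0,-4) top-left  bias=+0
  edge (4, 0)→(5, 4): d=(1,4) right/bottom  bias=-1
  edge (5, 4)→(4, 4): d=(-1,0) right/bottom  bias=-1
  covered (0 px):
    · · · · · · · · · ·
    · · · · · · · · · ·
    · · · · · · · · · ·
    · · · · · · · · · ·
    · · · · · · · · · ·
    · · · · · · · · · ·
    · · · · · · · · · ·
    · · · · · · · · · ·
    · · · · · · · · · ·
T3:
  2·area = 190  (B↔C swapped to make it positive)
  edge (12, 2)→(20, 15): d=(8,13) right/bottom  bias=-1
  edge (20, 15)→(6, 16): d=(-14,1) right/bottom  bias=-1
  edge (6, 16)→(12, 2): d=(6,-14) top-left  bias=+0
    (5,2)@(11, 5): e=[37,149,4] → █
    (6,2)@(13, 5): e=[11,147,32] → █
    (7,2)@(15, 5): e=[-15,145,60] → ·
    (5,3)@(11, 7): e=[53,121,16] → █
    (7,3)@(15, 7): e=[1,117,72] → █
    (8,3)@(17, 7): e=[-25,115,100] → ·
    (4,4)@(9, 9): e=[95,95,0] → █  [on edge]
    (8,4)@(17, 9): e=[-9,87,112] → ·
    (4,5)@(9, 11): e=[111,67,12] → █
    (8,5)@(17, 11): e=[7,59,124] → █
    (9,5)@(19, 11): e=[-19,57,152] → ·
    (4,6)@(9, 13): e=[127,39,24] → █
  covered (26 px):
    · · · · · · · · · ·
    · · · · · · · · · ·
    · · · · · █ █ · · ·
    · · · · · █ █ █ · ·
    · · · · █ █ █ █ · ·
    · · · · █ █ █ █ █ ·
    · · · · █ █ █ █ █ ·
    · · · █ █ █ █ █ █ █
    · · · · · · · · · ·

Z-buffer (winner per pixel, '.' = empty):
  . . . . . . . . . .
  . . . . . . . . . .
  . . . . . 3 3 0 . .
  . . . . . 3 3 3 . .
  . . . . 3 3 3 3 . .
  . . . . 3 3 3 3 3 .
  . . . 0 3 3 3 3 3 .
  . . 0 3 3 3 3 3 3 3
  . 0 . . . . . . . .

Result: 0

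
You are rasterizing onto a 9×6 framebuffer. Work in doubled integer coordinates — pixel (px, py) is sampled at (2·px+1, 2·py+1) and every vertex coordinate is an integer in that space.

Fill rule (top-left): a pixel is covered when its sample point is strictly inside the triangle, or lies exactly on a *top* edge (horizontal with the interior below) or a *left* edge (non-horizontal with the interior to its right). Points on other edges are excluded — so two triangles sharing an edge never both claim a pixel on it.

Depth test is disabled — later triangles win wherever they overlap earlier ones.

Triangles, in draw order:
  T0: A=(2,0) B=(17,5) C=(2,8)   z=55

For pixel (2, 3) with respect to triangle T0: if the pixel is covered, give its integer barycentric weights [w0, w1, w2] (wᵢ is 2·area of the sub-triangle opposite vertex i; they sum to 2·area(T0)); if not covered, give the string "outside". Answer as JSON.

T0:
  2·area = 120
  edge (2, 0)→(17, 5): d=(15,5) right/bottom  bias=-1
  edge (17, 5)→(2, 8): d=(-15,3) right/bottom  bias=-1
  edge (2, 8)→(2, 0): d=(0,-8) top-left  bias=+0
    (1,0)@(3, 1): e=[10,102,8] → X
    (2,0)@(5, 1): e=[0,96,24] → .  [on edge]
    (1,1)@(3, 3): e=[40,72,8] → X
    (2,1)@(5, 3): e=[30,66,24] → X
    (3,1)@(7, 3): e=[20,60,40] → X
    (4,1)@(9, 3): e=[10,54,56] → X
    (5,1)@(11, 3): e=[0,48,72] → .  [on edge]
    (1,2)@(3, 5): e=[70,42,8] → X
    (5,2)@(11, 5): e=[30,18,72] → X
    (6,2)@(13, 5): e=[20,12,88] → X
    (7,2)@(15, 5): e=[10,6,104] → X
    (8,2)@(17, 5): e=[0,0,120] → .  [on edge]
    (3,3)@(7, 7): e=[80,0,40] → .  [on edge]
  covered (14 px):
    . X . . . . . . .
    . X X X X . . . .
    . X X X X X X X .
    . X X . . . . . .
    . . . . . . . . .
    . . . . . . . . .

Result: [6,24,90]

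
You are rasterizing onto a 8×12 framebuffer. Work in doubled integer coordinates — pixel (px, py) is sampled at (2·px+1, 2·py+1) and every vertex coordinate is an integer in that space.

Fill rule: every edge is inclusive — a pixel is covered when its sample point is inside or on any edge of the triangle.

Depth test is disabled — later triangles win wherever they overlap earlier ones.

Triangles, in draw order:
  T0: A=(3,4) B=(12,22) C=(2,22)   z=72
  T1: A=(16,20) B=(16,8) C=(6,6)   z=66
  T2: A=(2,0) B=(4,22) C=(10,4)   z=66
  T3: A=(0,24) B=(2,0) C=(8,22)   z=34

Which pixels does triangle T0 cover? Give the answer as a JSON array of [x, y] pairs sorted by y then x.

T0:
  2·area = 180
  edge (3, 4)→(12, 22): d=(9,18) inclusive
  edge (12, 22)→(2, 22): d=(-10,0) inclusive
  edge (2, 22)→(3, 4): d=(1,-18) inclusive
    (1,2)@(3, 5): e=[9,170,1] → X
    (2,2)@(5, 5): e=[-27,170,37] → .
    (1,3)@(3, 7): e=[27,150,3] → X
    (2,3)@(5, 7): e=[-9,150,39] → .
    (1,4)@(3, 9): e=[45,130,5] → X
    (2,4)@(5, 9): e=[9,130,41] → X
    (3,4)@(7, 9): e=[-27,130,77] → .
    (1,5)@(3, 11): e=[63,110,7] → X
    (3,5)@(7, 11): e=[-9,110,79] → .
    (1,6)@(3, 13): e=[81,90,9] → X
    (3,6)@(7, 13): e=[9,90,81] → X
    (4,6)@(9, 13): e=[-27,90,117] → .
  covered (25 px):
    . . . . . . . .
    . . . . . . . .
    . X . . . . . .
    . X . . . . . .
    . X X . . . . .
    . X X . . . . .
    . X X X . . . .
    . X X X . . . .
    . X X X X . . .
    . X X X X . . .
    . X X X X X . .
    . . . . . . . .
T1:
  2·area = 120  (B↔C swapped to make it positive)
  edge (16, 20)→(6, 6): d=(-10,-14) inclusive
  edge (6, 6)→(16, 8): d=(10,2) inclusive
  edge (16, 8)→(16, 20): d=(0,12) inclusive
    (0,2)@(1, 5): e=[-60,0,180] → .  [on edge]
    (3,3)@(7, 7): e=[4,8,108] → X
    (4,3)@(9, 7): e=[32,4,84] → X
    (5,3)@(11, 7): e=[60,0,60] → X  [on edge]
    (6,3)@(13, 7): e=[88,-4,36] → .
    (3,4)@(7, 9): e=[-16,28,108] → .
    (4,4)@(9, 9): e=[12,24,84] → X
    (6,4)@(13, 9): e=[68,16,36] → X
    (7,4)@(15, 9): e=[96,12,12] → X
    (4,5)@(9, 11): e=[-8,44,84] → .
    (5,5)@(11, 11): e=[20,40,60] → X
    (5,6)@(11, 13): e=[0,60,60] → X  [on edge]
  covered (16 px):
    . . . . . . . .
    . . . . . . . .
    . . . . . . . .
    . . . X X X . .
    . . . . X X X X
    . . . . . X X X
    . . . . . X X X
    . . . . . . X X
    . . . . . . . X
    . . . . . . . .
    . . . . . . . .
    . . . . . . . .
T2:
  2·area = 168  (B↔C swapped to make it positive)
  edge (2, 0)→(10, 4): d=(8,4) inclusive
  edge (10, 4)→(4, 22): d=(-6,18) inclusive
  edge (4, 22)→(2, 0): d=(-2,-22) inclusive
    (1,0)@(3, 1): e=[4,144,20] → X
    (2,0)@(5, 1): e=[-4,108,64] → .
    (5,0)@(11, 1): e=[-28,0,196] → .  [on edge]
    (1,1)@(3, 3): e=[20,132,16] → X
    (2,1)@(5, 3): e=[12,96,60] → X
    (3,1)@(7, 3): e=[4,60,104] → X
    (4,1)@(9, 3): e=[-4,24,148] → .
    (1,2)@(3, 5): e=[36,120,12] → X
    (4,2)@(9, 5): e=[12,12,144] → X
    (5,2)@(11, 5): e=[4,-24,188] → .
    (1,3)@(3, 7): e=[52,108,8] → X
    (4,3)@(9, 7): e=[28,0,140] → X  [on edge]
    (1,5)@(3, 11): e=[84,84,0] → X  [on edge]
    (3,6)@(7, 13): e=[84,0,84] → X  [on edge]
    (2,9)@(5, 19): e=[140,0,28] → X  [on edge]
  covered (23 px):
    . X . . . . . .
    . X X X . . . .
    . X X X X . . .
    . X X X X . . .
    . X X X . . . .
    . X X X . . . .
    . . X X . . . .
    . . X . . . . .
    . . X . . . . .
    . . X . . . . .
    . . . . . . . .
    . . . . . . . .
T3:
  2·area = 188
  edge (0, 24)→(2, 0): d=(2,-24) inclusive
  edge (2, 0)→(8, 22): d=(6,22) inclusive
  edge (8, 22)→(0, 24): d=(-8,2) inclusive
    (1,2)@(3, 5): e=[34,8,146] → X
    (2,2)@(5, 5): e=[82,-36,142] → .
    (1,3)@(3, 7): e=[38,20,130] → X
    (2,3)@(5, 7): e=[86,-24,126] → .
    (1,4)@(3, 9): e=[42,32,114] → X
    (2,4)@(5, 9): e=[90,-12,110] → .
    (1,5)@(3, 11): e=[46,44,98] → X
    (2,5)@(5, 11): e=[94,0,94] → X  [on edge]
    (3,5)@(7, 11): e=[142,-44,90] → .
    (0,6)@(1, 13): e=[2,100,86] → X
    (3,6)@(7, 13): e=[146,-32,74] → .
    (0,7)@(1, 15): e=[6,112,70] → X
  covered (24 px):
    . . . . . . . .
    . . . . . . . .
    . X . . . . . .
    . X . . . . . .
    . X . . . . . .
    . X X . . . . .
    X X X . . . . .
    X X X . . . . .
    X X X . . . . .
    X X X X . . . .
    X X X X . . . .
    X X . . . . . .

Answer: [[1,2],[1,3],[1,4],[2,4],[1,5],[2,5],[1,6],[2,6],[3,6],[1,7],[2,7],[3,7],[1,8],[2,8],[3,8],[4,8],[1,9],[2,9],[3,9],[4,9],[1,10],[2,10],[3,10],[4,10],[5,10]]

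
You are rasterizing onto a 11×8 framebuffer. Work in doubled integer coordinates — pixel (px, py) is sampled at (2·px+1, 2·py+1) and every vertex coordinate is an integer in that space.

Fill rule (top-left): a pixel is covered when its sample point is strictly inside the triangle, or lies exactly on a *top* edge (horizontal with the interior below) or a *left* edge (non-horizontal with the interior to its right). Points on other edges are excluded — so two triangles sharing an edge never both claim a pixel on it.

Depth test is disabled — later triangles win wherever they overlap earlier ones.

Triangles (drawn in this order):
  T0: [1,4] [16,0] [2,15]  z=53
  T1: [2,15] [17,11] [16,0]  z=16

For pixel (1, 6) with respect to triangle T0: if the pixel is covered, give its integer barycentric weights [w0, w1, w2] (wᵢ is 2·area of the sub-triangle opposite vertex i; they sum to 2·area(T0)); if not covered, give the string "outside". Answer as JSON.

T0:
  2·area = 169
  edge (1, 4)→(16, 0): d=(15,-4) top-left  bias=+0
  edge (16, 0)→(2, 15): d=(-14,15) right/bottom  bias=-1
  edge (2, 15)→(1, 4): d=(-1,-11) top-left  bias=+0
    (6,0)@(13, 1): e=[3,31,135] → X
    (7,0)@(15, 1): e=[11,1,157] → X
    (8,0)@(17, 1): e=[19,-29,179] → .
    (2,1)@(5, 3): e=[1,123,45] → X
    (3,1)@(7, 3): e=[9,93,67] → X
    (4,1)@(9, 3): e=[17,63,89] → X
    (5,1)@(11, 3): e=[25,33,111] → X
    (7,1)@(15, 3): e=[41,-27,155] → .
    (1,2)@(3, 5): e=[23,125,21] → X
    (6,2)@(13, 5): e=[63,-25,131] → .
    (1,3)@(3, 7): e=[53,97,19] → X
    (5,3)@(11, 7): e=[85,-23,107] → .
  covered (22 px):
    . . . . . . X X . . .
    . . X X X X X . . . .
    . X X X X X . . . . .
    . X X X X . . . . . .
    . X X X . . . . . . .
    . X X . . . . . . . .
    . X . . . . . . . . .
    . . . . . . . . . . .
T1:
  2·area = 169  (B↔C swapped to make it positive)
  edge (2, 15)→(16, 0): d=(14,-15) top-left  bias=+0
  edge (16, 0)→(17, 11): d=(1,11) right/bottom  bias=-1
  edge (17, 11)→(2, 15): d=(-15,4) right/bottom  bias=-1
    (7,1)@(15, 3): e=[27,14,128] → X
    (8,1)@(17, 3): e=[57,-8,120] → .
    (6,2)@(13, 5): e=[25,38,106] → X
    (8,2)@(17, 5): e=[85,-6,90] → .
    (5,3)@(11, 7): e=[23,62,84] → X
    (8,3)@(17, 7): e=[113,-4,60] → .
    (4,4)@(9, 9): e=[21,86,62] → X
    (8,4)@(17, 9): e=[141,-2,30] → .
    (3,5)@(7, 11): e=[19,110,40] → X
    (8,5)@(17, 11): e=[169,0,0] → .  [on edge]
    (2,6)@(5, 13): e=[17,134,18] → X
    (5,6)@(11, 13): e=[107,68,-6] → .
  covered (18 px):
    . . . . . . . . . . .
    . . . . . . . X . . .
    . . . . . . X X . . .
    . . . . . X X X . . .
    . . . . X X X X . . .
    . . . X X X X X . . .
    . . X X X . . . . . .
    . . . . . . . . . . .

Answer: [13,13,143]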